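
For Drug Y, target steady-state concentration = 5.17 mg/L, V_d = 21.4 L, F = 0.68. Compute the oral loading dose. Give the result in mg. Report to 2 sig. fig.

160 mg

LD = Css × Vd / F = 5.17 × 21.4 / 0.68 = 162.7 mg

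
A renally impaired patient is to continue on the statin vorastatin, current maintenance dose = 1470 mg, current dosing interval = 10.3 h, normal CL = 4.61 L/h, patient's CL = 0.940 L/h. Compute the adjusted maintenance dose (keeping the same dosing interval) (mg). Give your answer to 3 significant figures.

300 mg

To keep the same average steady-state level, dosing rate must scale with clearance.
CL ratio = 0.940 / 4.61 = 0.2039
New dose (same interval) = 1470 × 0.2039 = 299.7 mg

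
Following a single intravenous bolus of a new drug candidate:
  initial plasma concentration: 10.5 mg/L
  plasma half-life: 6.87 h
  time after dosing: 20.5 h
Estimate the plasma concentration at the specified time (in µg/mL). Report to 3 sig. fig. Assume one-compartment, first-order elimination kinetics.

1.33 µg/mL

k = ln2 / t½ = 0.693147 / 6.87 = 0.1009 h⁻¹
C = C₀ · e^(−k·t) = 10.50 × e^(−0.1009 × 20.5)
  = 10.50 × 0.1264 = 1.327 mg/L
(1.327 mg/L = 1.327 µg/mL)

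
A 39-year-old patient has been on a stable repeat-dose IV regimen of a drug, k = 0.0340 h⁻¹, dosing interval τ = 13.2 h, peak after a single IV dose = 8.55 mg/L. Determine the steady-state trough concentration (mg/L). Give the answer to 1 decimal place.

e^(−kτ) = e^(−0.03400 × 13.2) = 0.6384
Accumulation ratio R = 1 / (1 − e^(−kτ)) = 1 / (1 − 0.6384) = 2.765
Steady-state trough = C₀ × R × e^(−kτ) = 8.55 × 2.765 × 0.6384 = 15.09 mg/L

15.1 mg/L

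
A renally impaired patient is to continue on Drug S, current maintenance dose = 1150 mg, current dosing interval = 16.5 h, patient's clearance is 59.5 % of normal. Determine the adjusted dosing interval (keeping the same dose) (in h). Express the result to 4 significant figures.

To keep the same average steady-state level, dosing rate must scale with clearance.
CL ratio = 59.5 / 100 = 0.5950
New interval (same dose) = 16.5 / 0.5950 = 27.73 h

27.73 h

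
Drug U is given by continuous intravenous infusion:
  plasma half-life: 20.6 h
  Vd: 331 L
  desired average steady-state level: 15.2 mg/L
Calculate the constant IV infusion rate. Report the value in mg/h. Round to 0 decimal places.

k = ln2 / t½ = 0.693147 / 20.6 = 0.03365 h⁻¹
CL = k × Vd = 0.03365 × 331 = 11.14 L/h
At steady state, infusion rate R₀ = Css × CL = 15.2 × 11.14 = 169.3 mg/h

169 mg/h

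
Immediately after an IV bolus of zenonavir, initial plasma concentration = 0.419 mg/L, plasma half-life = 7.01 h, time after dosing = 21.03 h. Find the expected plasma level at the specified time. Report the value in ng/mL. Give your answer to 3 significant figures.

52.4 ng/mL

k = ln2 / t½ = 0.693147 / 7.01 = 0.09888 h⁻¹
t / t½ = 21.03 / 7.01 = 3 half-lives
C = C₀ × (1/2)^3 = 0.4190 × 0.1250 = 0.05238 mg/L
Convert: 0.05238 mg/L × 1000 = 52.38 ng/mL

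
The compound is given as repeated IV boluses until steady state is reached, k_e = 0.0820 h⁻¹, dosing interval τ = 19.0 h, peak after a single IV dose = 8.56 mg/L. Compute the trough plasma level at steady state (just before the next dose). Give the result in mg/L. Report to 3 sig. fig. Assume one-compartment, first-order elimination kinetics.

2.28 mg/L

e^(−kτ) = e^(−0.08200 × 19.0) = 0.2106
Accumulation ratio R = 1 / (1 − e^(−kτ)) = 1 / (1 − 0.2106) = 1.267
Steady-state trough = C₀ × R × e^(−kτ) = 8.56 × 1.267 × 0.2106 = 2.284 mg/L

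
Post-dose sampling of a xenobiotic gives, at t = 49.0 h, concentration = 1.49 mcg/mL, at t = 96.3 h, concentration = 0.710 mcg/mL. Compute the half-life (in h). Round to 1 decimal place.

44.2 h

k = ln(C₁/C₂) / (t₂ − t₁) = ln(1.49/0.710) / (96.3 − 49.0)
  = 0.7413 / 47.30 = 0.01567 h⁻¹
t½ = ln2 / k = 0.693147 / 0.01567 = 44.23 h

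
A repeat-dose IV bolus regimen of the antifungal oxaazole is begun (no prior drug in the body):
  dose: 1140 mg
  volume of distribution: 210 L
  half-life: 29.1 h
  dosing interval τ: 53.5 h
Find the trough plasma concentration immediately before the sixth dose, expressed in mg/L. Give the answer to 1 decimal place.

2.1 mg/L

C₀ per dose = Dose / Vd = 1140 / 210 = 5.429 mg/L
k = ln2 / t½ = 0.693147 / 29.1 = 0.02382 h⁻¹
Fraction remaining after one interval: r = e^(−kτ) = e^(−0.02382 × 53.5) = 0.2796
Before dose 6, 5 doses have been given (aged 1τ, 2τ, 3τ, 4τ, 5τ).
C_trough = C₀ × (r + r² + … + r^5) = C₀ × r(1−r^5)/(1−r)
        = 5.429 × 0.2796 × (1 − 0.001709) / (1 − 0.2796) = 2.103 mg/L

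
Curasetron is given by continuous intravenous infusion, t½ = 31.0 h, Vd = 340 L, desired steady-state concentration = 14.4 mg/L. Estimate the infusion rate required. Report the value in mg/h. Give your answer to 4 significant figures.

k = ln2 / t½ = 0.693147 / 31.0 = 0.02236 h⁻¹
CL = k × Vd = 0.02236 × 340 = 7.602 L/h
At steady state, infusion rate R₀ = Css × CL = 14.4 × 7.602 = 109.5 mg/h

109.5 mg/h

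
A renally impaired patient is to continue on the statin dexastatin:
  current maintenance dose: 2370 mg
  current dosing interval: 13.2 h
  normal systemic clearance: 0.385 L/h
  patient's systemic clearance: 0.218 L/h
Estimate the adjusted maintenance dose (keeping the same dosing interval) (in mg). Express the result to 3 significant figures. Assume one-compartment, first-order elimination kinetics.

To keep the same average steady-state level, dosing rate must scale with clearance.
CL ratio = 0.218 / 0.385 = 0.5662
New dose (same interval) = 2370 × 0.5662 = 1342 mg

1340 mg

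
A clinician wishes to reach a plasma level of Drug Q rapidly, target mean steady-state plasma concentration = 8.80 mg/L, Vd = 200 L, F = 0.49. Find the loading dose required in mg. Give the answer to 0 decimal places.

LD = Css × Vd / F = 8.80 × 200 / 0.49 = 3592 mg

3592 mg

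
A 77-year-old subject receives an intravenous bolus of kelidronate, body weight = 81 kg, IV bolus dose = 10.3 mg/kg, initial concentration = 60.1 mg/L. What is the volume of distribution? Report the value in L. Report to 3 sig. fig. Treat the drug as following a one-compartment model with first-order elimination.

Dose = 10.3 × 81 = 834.3 mg
Vd = Dose / C₀ = 834.3 / 60.1 = 13.88 L

13.9 L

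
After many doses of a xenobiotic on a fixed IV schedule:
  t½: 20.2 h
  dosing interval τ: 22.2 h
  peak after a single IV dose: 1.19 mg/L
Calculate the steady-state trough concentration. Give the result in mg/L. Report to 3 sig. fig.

k = ln2 / t½ = 0.693147 / 20.2 = 0.03431 h⁻¹
e^(−kτ) = e^(−0.03431 × 22.2) = 0.4669
Accumulation ratio R = 1 / (1 − e^(−kτ)) = 1 / (1 − 0.4669) = 1.876
Steady-state trough = C₀ × R × e^(−kτ) = 1.19 × 1.876 × 0.4669 = 1.042 mg/L

1.04 mg/L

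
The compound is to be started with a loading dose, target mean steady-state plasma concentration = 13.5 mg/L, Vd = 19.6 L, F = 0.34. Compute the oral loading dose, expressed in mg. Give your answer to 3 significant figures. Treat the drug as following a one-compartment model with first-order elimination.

778 mg

LD = Css × Vd / F = 13.5 × 19.6 / 0.34 = 778.2 mg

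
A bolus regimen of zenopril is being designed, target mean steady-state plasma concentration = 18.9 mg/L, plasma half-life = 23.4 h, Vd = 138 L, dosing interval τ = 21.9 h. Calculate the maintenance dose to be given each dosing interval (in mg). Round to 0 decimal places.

1692 mg

k = ln2 / t½ = 0.693147 / 23.4 = 0.02962 h⁻¹
CL = k × Vd = 0.02962 × 138 = 4.088 L/h
At steady state, Dose/τ = Css × CL.
Dose = Css × CL × τ = 18.9 × 4.088 × 21.9 = 1692 mg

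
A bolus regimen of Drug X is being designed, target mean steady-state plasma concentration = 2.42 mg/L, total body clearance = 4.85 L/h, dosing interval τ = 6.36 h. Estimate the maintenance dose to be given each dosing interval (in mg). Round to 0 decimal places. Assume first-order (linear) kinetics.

75 mg

At steady state, Dose/τ = Css × CL.
Dose = Css × CL × τ = 2.42 × 4.850 × 6.36 = 74.65 mg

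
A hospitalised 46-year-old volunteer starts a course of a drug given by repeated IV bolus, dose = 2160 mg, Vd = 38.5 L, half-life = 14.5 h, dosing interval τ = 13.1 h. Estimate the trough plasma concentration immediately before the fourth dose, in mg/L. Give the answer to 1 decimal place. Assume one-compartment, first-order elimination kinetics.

C₀ per dose = Dose / Vd = 2160 / 38.5 = 56.10 mg/L
k = ln2 / t½ = 0.693147 / 14.5 = 0.04780 h⁻¹
Fraction remaining after one interval: r = e^(−kτ) = e^(−0.04780 × 13.1) = 0.5346
Before dose 4, 3 doses have been given (aged 1τ, 2τ, 3τ).
C_trough = C₀ × (r + r² + … + r^3) = C₀ × r(1−r^3)/(1−r)
        = 56.10 × 0.5346 × (1 − 0.1528) / (1 − 0.5346) = 54.59 mg/L

54.6 mg/L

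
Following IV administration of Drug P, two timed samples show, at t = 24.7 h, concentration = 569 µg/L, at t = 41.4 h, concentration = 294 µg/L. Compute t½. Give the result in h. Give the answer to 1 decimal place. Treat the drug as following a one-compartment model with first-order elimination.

k = ln(C₁/C₂) / (t₂ − t₁) = ln(569/294) / (41.4 − 24.7)
  = 0.6603 / 16.70 = 0.03954 h⁻¹
t½ = ln2 / k = 0.693147 / 0.03954 = 17.53 h

17.5 h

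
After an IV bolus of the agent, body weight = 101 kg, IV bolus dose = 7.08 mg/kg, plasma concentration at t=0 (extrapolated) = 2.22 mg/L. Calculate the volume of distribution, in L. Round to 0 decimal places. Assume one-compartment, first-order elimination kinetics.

Dose = 7.08 × 101 = 715.1 mg
Vd = Dose / C₀ = 715.1 / 2.22 = 322.1 L

322 L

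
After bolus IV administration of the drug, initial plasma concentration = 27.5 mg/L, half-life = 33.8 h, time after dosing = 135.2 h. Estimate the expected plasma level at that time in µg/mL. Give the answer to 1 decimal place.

k = ln2 / t½ = 0.693147 / 33.8 = 0.02051 h⁻¹
t / t½ = 135.2 / 33.8 = 4 half-lives
C = C₀ × (1/2)^4 = 27.50 × 0.06250 = 1.719 mg/L
(1.719 mg/L = 1.719 µg/mL)

1.7 µg/mL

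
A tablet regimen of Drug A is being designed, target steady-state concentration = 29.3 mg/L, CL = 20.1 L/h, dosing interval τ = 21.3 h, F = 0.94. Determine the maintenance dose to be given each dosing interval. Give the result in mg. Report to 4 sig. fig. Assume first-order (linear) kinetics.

At steady state, F × (Dose/τ) = Css × CL.
Dose = Css × CL × τ / F = 29.3 × 20.10 × 21.3 / 0.94 = 13340 mg

13340 mg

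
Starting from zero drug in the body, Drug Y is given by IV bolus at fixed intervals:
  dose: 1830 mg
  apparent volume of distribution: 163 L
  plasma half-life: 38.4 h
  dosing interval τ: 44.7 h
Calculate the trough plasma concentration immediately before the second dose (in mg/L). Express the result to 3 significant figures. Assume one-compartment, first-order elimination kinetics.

C₀ per dose = Dose / Vd = 1830 / 163 = 11.23 mg/L
k = ln2 / t½ = 0.693147 / 38.4 = 0.01805 h⁻¹
Fraction remaining after one interval: r = e^(−kτ) = e^(−0.01805 × 44.7) = 0.4463
Before dose 2, 1 dose has been given (aged 1τ).
C_trough = C₀ × r = 11.23 × 0.4463 = 5.012 mg/L

5.01 mg/L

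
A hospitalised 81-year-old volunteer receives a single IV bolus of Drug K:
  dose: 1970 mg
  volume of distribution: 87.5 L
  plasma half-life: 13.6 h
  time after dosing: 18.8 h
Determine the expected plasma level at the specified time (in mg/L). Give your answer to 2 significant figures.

8.6 mg/L

C₀ = Dose / Vd = 1970 / 87.5 = 22.51 mg/L
k = ln2 / t½ = 0.693147 / 13.6 = 0.05097 h⁻¹
C = C₀ · e^(−k·t) = 22.51 × e^(−0.05097 × 18.8)
  = 22.51 × 0.3836 = 8.635 mg/L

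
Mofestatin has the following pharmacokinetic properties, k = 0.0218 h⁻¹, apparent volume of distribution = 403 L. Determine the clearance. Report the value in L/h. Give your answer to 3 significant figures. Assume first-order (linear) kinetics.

CL = k × Vd = 0.0218 × 403 = 8.785 L/h

8.79 L/h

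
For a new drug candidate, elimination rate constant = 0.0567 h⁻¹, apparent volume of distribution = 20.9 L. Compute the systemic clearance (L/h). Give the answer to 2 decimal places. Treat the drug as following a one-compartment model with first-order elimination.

CL = k × Vd = 0.0567 × 20.9 = 1.185 L/h

1.19 L/h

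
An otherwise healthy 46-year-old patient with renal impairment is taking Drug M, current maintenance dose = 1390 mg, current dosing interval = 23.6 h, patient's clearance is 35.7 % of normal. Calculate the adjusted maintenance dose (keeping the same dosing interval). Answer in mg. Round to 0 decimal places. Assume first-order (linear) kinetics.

To keep the same average steady-state level, dosing rate must scale with clearance.
CL ratio = 35.7 / 100 = 0.3570
New dose (same interval) = 1390 × 0.3570 = 496.2 mg

496 mg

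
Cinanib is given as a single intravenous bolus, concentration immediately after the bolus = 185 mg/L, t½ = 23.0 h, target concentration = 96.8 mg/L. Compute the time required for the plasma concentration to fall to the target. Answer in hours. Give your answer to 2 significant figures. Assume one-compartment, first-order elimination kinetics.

21 h

k = ln2 / t½ = 0.693147 / 23.0 = 0.03014 h⁻¹
t = ln(C₀ / C) / k = ln(185.0 / 96.8) / 0.03014
  = ln(1.911) / 0.03014 = 0.6476 / 0.03014 = 21.49 h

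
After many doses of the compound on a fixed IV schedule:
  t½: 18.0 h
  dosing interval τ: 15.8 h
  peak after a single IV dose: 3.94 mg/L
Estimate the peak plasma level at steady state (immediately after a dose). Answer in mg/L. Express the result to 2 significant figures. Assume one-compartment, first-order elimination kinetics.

k = ln2 / t½ = 0.693147 / 18.0 = 0.03851 h⁻¹
e^(−kτ) = e^(−0.03851 × 15.8) = 0.5442
Accumulation ratio R = 1 / (1 − e^(−kτ)) = 1 / (1 − 0.5442) = 2.194
Steady-state peak = C₀ × R = 3.94 × 2.194 = 8.644 mg/L

8.6 mg/L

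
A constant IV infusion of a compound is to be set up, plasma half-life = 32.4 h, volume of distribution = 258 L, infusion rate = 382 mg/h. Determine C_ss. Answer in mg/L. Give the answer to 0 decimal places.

k = ln2 / t½ = 0.693147 / 32.4 = 0.02139 h⁻¹
CL = k × Vd = 0.02139 × 258 = 5.519 L/h
At steady state Css = R₀ / CL = 382 / 5.519 = 69.22 mg/L

69 mg/L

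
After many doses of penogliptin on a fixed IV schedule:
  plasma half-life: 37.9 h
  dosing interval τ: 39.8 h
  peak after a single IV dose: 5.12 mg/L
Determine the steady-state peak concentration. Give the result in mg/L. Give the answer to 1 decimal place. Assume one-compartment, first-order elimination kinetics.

k = ln2 / t½ = 0.693147 / 37.9 = 0.01829 h⁻¹
e^(−kτ) = e^(−0.01829 × 39.8) = 0.4829
Accumulation ratio R = 1 / (1 − e^(−kτ)) = 1 / (1 − 0.4829) = 1.934
Steady-state peak = C₀ × R = 5.12 × 1.934 = 9.902 mg/L

9.9 mg/L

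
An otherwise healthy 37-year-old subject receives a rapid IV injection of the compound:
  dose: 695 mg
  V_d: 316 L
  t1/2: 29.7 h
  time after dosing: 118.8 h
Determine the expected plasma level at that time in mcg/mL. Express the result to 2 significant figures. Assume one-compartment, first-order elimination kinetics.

0.14 mcg/mL

C₀ = Dose / Vd = 695.0 / 316 = 2.199 mg/L
k = ln2 / t½ = 0.693147 / 29.7 = 0.02334 h⁻¹
t / t½ = 118.8 / 29.7 = 4 half-lives
C = C₀ × (1/2)^4 = 2.199 × 0.06250 = 0.1374 mg/L
(0.1374 mg/L = 0.1374 mcg/mL)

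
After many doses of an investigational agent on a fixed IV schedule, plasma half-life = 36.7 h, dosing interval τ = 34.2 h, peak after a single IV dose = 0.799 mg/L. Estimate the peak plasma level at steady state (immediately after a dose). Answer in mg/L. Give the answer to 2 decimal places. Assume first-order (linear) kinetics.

1.68 mg/L

k = ln2 / t½ = 0.693147 / 36.7 = 0.01889 h⁻¹
e^(−kτ) = e^(−0.01889 × 34.2) = 0.5241
Accumulation ratio R = 1 / (1 − e^(−kτ)) = 1 / (1 − 0.5241) = 2.101
Steady-state peak = C₀ × R = 0.799 × 2.101 = 1.679 mg/L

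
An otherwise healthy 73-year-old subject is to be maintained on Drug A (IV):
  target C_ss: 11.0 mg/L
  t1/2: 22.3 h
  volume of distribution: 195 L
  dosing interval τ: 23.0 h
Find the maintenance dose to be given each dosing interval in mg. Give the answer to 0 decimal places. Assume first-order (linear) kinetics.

1533 mg

k = ln2 / t½ = 0.693147 / 22.3 = 0.03108 h⁻¹
CL = k × Vd = 0.03108 × 195 = 6.061 L/h
At steady state, Dose/τ = Css × CL.
Dose = Css × CL × τ = 11.0 × 6.061 × 23.0 = 1533 mg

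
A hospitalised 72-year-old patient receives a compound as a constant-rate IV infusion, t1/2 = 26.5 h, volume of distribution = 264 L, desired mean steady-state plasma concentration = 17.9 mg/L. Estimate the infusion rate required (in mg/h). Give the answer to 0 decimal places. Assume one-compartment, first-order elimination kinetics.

124 mg/h

k = ln2 / t½ = 0.693147 / 26.5 = 0.02616 h⁻¹
CL = k × Vd = 0.02616 × 264 = 6.906 L/h
At steady state, infusion rate R₀ = Css × CL = 17.9 × 6.906 = 123.6 mg/h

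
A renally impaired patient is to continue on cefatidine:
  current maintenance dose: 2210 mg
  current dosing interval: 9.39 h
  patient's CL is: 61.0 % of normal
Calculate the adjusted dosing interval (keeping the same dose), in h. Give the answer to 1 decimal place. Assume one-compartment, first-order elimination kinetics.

To keep the same average steady-state level, dosing rate must scale with clearance.
CL ratio = 61.0 / 100 = 0.6100
New interval (same dose) = 9.39 / 0.6100 = 15.39 h

15.4 h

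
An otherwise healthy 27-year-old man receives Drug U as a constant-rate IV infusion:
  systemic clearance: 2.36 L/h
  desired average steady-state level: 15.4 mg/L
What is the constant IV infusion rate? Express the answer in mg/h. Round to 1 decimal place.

36.3 mg/h

At steady state, infusion rate R₀ = Css × CL = 15.4 × 2.360 = 36.34 mg/h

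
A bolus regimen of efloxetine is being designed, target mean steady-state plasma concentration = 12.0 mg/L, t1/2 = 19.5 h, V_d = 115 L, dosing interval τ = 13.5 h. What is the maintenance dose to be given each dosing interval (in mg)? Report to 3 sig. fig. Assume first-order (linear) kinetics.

662 mg

k = ln2 / t½ = 0.693147 / 19.5 = 0.03555 h⁻¹
CL = k × Vd = 0.03555 × 115 = 4.088 L/h
At steady state, Dose/τ = Css × CL.
Dose = Css × CL × τ = 12.0 × 4.088 × 13.5 = 662.3 mg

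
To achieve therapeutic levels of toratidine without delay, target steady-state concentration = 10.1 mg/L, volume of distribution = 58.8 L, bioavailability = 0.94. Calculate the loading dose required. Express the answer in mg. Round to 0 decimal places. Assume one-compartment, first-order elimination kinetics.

632 mg

LD = Css × Vd / F = 10.1 × 58.8 / 0.94 = 631.8 mg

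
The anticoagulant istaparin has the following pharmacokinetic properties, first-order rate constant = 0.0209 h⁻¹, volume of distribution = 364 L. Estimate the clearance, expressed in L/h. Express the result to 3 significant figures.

7.61 L/h

CL = k × Vd = 0.0209 × 364 = 7.608 L/h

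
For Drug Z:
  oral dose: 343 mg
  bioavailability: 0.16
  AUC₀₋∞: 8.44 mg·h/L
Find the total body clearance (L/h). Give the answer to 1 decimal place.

6.5 L/h

CL = F·Dose / AUC = 0.16 × 343 / 8.44 = 6.502 L/h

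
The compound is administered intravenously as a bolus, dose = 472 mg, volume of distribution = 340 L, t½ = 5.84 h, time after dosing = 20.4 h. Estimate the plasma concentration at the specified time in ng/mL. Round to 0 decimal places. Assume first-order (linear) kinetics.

123 ng/mL

C₀ = Dose / Vd = 472.0 / 340 = 1.388 mg/L
k = ln2 / t½ = 0.693147 / 5.84 = 0.1187 h⁻¹
C = C₀ · e^(−k·t) = 1.388 × e^(−0.1187 × 20.4)
  = 1.388 × 0.08879 = 0.1232 mg/L
Convert: 0.1232 mg/L × 1000 = 123.2 ng/mL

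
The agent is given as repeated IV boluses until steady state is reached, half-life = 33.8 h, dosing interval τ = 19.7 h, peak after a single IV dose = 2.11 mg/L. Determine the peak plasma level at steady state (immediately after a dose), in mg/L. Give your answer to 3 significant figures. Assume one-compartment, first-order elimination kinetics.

6.35 mg/L

k = ln2 / t½ = 0.693147 / 33.8 = 0.02051 h⁻¹
e^(−kτ) = e^(−0.02051 × 19.7) = 0.6676
Accumulation ratio R = 1 / (1 − e^(−kτ)) = 1 / (1 − 0.6676) = 3.008
Steady-state peak = C₀ × R = 2.11 × 3.008 = 6.347 mg/L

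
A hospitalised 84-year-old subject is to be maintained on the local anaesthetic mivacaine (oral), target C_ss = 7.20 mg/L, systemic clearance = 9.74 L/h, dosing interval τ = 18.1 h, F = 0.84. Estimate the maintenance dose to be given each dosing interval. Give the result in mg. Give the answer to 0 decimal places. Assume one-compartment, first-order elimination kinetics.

1511 mg

At steady state, F × (Dose/τ) = Css × CL.
Dose = Css × CL × τ / F = 7.20 × 9.740 × 18.1 / 0.84 = 1511 mg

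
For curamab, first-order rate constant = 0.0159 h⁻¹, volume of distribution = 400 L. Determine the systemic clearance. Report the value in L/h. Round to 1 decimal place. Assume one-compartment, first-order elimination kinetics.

6.4 L/h

CL = k × Vd = 0.0159 × 400 = 6.360 L/h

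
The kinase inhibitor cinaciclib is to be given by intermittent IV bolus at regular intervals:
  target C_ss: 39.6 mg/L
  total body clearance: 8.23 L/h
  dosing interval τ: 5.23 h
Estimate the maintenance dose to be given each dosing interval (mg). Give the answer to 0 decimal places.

At steady state, Dose/τ = Css × CL.
Dose = Css × CL × τ = 39.6 × 8.230 × 5.23 = 1704 mg

1704 mg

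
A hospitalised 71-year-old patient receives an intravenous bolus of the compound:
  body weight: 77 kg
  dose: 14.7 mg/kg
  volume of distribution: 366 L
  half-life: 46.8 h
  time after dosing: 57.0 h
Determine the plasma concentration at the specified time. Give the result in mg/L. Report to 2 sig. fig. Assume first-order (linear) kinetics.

1.3 mg/L

Total dose = 14.7 × 77 = 1132 mg
C₀ = Dose / Vd = 1132 / 366 = 3.093 mg/L
k = ln2 / t½ = 0.693147 / 46.8 = 0.01481 h⁻¹
C = C₀ · e^(−k·t) = 3.093 × e^(−0.01481 × 57.0)
  = 3.093 × 0.4299 = 1.330 mg/L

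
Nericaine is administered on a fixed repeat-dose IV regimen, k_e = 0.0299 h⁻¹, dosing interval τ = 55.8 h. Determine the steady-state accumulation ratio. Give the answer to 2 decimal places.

e^(−kτ) = e^(−0.02990 × 55.8) = 0.1885
Accumulation ratio R = 1 / (1 − e^(−kτ)) = 1 / (1 − 0.1885) = 1.232

1.23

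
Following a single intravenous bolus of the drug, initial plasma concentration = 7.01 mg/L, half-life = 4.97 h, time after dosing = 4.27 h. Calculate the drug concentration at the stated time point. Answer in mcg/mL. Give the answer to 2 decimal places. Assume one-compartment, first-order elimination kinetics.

3.86 mcg/mL

k = ln2 / t½ = 0.693147 / 4.97 = 0.1395 h⁻¹
C = C₀ · e^(−k·t) = 7.010 × e^(−0.1395 × 4.27)
  = 7.010 × 0.5512 = 3.864 mg/L
(3.864 mg/L = 3.864 mcg/mL)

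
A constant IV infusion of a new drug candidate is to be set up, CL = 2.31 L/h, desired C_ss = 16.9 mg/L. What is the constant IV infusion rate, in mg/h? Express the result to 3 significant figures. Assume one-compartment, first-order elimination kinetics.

At steady state, infusion rate R₀ = Css × CL = 16.9 × 2.310 = 39.04 mg/h

39.0 mg/h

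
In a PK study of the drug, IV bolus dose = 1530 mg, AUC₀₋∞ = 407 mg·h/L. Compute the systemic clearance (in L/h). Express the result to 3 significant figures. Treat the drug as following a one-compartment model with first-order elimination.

CL = Dose / AUC = 1530 / 407 = 3.759 L/h

3.76 L/h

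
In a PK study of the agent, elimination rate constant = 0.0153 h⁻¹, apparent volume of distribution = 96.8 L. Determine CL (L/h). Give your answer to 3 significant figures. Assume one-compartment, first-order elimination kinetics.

CL = k × Vd = 0.0153 × 96.8 = 1.481 L/h

1.48 L/h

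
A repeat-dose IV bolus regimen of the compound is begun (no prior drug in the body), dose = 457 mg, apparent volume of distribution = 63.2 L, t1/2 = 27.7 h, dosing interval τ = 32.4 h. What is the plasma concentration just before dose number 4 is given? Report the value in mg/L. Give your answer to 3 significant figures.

5.28 mg/L

C₀ per dose = Dose / Vd = 457 / 63.2 = 7.231 mg/L
k = ln2 / t½ = 0.693147 / 27.7 = 0.02502 h⁻¹
Fraction remaining after one interval: r = e^(−kτ) = e^(−0.02502 × 32.4) = 0.4446
Before dose 4, 3 doses have been given (aged 1τ, 2τ, 3τ).
C_trough = C₀ × (r + r² + … + r^3) = C₀ × r(1−r^3)/(1−r)
        = 7.231 × 0.4446 × (1 − 0.08788) / (1 − 0.4446) = 5.280 mg/L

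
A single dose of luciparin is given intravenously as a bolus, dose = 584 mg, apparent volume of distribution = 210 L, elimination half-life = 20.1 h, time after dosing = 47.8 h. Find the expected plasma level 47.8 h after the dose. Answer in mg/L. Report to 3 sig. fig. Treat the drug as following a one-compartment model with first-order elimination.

C₀ = Dose / Vd = 584.0 / 210 = 2.781 mg/L
k = ln2 / t½ = 0.693147 / 20.1 = 0.03448 h⁻¹
C = C₀ · e^(−k·t) = 2.781 × e^(−0.03448 × 47.8)
  = 2.781 × 0.1924 = 0.5351 mg/L

0.535 mg/L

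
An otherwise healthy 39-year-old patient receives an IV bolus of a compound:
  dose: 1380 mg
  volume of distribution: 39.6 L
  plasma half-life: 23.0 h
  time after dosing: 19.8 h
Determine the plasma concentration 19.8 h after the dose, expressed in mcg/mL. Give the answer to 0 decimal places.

19 mcg/mL

C₀ = Dose / Vd = 1380 / 39.6 = 34.85 mg/L
k = ln2 / t½ = 0.693147 / 23.0 = 0.03014 h⁻¹
C = C₀ · e^(−k·t) = 34.85 × e^(−0.03014 × 19.8)
  = 34.85 × 0.5506 = 19.19 mg/L
(19.19 mg/L = 19.19 mcg/mL)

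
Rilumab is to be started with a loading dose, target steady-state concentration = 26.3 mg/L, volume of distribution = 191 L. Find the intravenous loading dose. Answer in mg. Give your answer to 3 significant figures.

LD = Css × Vd = 26.3 × 191 = 5023 mg

5020 mg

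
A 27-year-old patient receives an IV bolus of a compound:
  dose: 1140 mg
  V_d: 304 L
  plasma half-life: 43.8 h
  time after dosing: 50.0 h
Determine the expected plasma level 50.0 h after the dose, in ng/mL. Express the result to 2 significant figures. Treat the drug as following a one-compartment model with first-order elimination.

1700 ng/mL

C₀ = Dose / Vd = 1140 / 304 = 3.750 mg/L
k = ln2 / t½ = 0.693147 / 43.8 = 0.01583 h⁻¹
C = C₀ · e^(−k·t) = 3.750 × e^(−0.01583 × 50.0)
  = 3.750 × 0.4532 = 1.700 mg/L
Convert: 1.700 mg/L × 1000 = 1700 ng/mL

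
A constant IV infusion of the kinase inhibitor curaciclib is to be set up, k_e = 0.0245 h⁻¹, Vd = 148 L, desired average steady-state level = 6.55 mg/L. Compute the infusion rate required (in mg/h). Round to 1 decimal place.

23.8 mg/h

CL = k × Vd = 0.02450 × 148 = 3.626 L/h
At steady state, infusion rate R₀ = Css × CL = 6.55 × 3.626 = 23.75 mg/h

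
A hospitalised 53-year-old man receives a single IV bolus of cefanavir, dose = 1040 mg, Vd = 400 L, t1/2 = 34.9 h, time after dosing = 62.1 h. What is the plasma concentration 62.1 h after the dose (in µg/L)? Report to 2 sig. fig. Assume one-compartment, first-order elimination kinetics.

C₀ = Dose / Vd = 1040 / 400 = 2.600 mg/L
k = ln2 / t½ = 0.693147 / 34.9 = 0.01986 h⁻¹
C = C₀ · e^(−k·t) = 2.600 × e^(−0.01986 × 62.1)
  = 2.600 × 0.2913 = 0.7574 mg/L
Convert: 0.7574 mg/L × 1000 = 757.4 µg/L

760 µg/L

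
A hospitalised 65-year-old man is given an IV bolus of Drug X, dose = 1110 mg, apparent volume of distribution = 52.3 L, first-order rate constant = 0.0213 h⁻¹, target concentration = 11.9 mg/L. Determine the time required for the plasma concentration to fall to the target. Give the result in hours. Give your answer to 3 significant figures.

C₀ = Dose / Vd = 1110 / 52.3 = 21.22 mg/L
t = ln(C₀ / C) / k = ln(21.22 / 11.9) / 0.02130
  = ln(1.783) / 0.02130 = 0.5783 / 0.02130 = 27.15 h

27.2 h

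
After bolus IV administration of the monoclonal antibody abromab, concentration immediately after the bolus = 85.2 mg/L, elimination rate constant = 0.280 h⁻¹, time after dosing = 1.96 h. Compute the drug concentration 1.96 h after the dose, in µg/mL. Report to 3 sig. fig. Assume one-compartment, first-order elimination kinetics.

49.2 µg/mL

C = C₀ · e^(−k·t) = 85.20 × e^(−0.2800 × 1.96)
  = 85.20 × 0.5776 = 49.21 mg/L
(49.21 mg/L = 49.21 µg/mL)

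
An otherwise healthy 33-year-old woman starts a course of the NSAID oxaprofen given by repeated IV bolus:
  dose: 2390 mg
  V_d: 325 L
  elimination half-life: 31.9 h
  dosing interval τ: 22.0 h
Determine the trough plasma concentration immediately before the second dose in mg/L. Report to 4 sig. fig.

4.559 mg/L

C₀ per dose = Dose / Vd = 2390 / 325 = 7.354 mg/L
k = ln2 / t½ = 0.693147 / 31.9 = 0.02173 h⁻¹
Fraction remaining after one interval: r = e^(−kτ) = e^(−0.02173 × 22.0) = 0.6200
Before dose 2, 1 dose has been given (aged 1τ).
C_trough = C₀ × r = 7.354 × 0.6200 = 4.559 mg/L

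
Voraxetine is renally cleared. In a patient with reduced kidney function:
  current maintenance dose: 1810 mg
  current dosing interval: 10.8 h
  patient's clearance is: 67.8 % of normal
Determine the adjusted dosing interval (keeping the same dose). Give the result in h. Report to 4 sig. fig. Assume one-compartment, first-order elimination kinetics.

To keep the same average steady-state level, dosing rate must scale with clearance.
CL ratio = 67.8 / 100 = 0.6780
New interval (same dose) = 10.8 / 0.6780 = 15.93 h

15.93 h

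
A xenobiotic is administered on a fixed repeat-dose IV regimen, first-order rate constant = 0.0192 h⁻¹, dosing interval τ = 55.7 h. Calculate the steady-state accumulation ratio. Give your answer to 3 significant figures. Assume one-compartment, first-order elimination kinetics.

1.52

e^(−kτ) = e^(−0.01920 × 55.7) = 0.3432
Accumulation ratio R = 1 / (1 − e^(−kτ)) = 1 / (1 − 0.3432) = 1.523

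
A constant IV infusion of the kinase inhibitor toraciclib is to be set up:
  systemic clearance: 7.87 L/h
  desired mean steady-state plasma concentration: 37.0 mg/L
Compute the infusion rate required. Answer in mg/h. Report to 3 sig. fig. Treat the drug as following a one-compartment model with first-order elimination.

291 mg/h

At steady state, infusion rate R₀ = Css × CL = 37.0 × 7.870 = 291.2 mg/h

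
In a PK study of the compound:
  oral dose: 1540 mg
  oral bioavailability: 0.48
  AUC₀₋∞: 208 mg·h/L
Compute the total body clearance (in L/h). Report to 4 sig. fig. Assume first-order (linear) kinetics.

CL = F·Dose / AUC = 0.48 × 1540 / 208 = 3.554 L/h

3.554 L/h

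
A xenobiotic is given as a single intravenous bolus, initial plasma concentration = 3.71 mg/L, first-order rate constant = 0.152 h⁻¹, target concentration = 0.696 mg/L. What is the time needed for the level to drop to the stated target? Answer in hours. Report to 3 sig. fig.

11.0 h

t = ln(C₀ / C) / k = ln(3.710 / 0.696) / 0.1520
  = ln(5.330) / 0.1520 = 1.673 / 0.1520 = 11.01 h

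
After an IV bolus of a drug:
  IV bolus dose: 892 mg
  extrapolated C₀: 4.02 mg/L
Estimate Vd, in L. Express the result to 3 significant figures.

Vd = Dose / C₀ = 892.0 / 4.02 = 221.9 L

222 L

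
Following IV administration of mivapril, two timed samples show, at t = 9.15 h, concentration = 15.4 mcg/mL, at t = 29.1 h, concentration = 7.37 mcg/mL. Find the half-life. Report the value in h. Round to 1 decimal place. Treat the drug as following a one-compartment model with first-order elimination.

18.8 h

k = ln(C₁/C₂) / (t₂ − t₁) = ln(15.4/7.37) / (29.1 − 9.15)
  = 0.7369 / 19.95 = 0.03694 h⁻¹
t½ = ln2 / k = 0.693147 / 0.03694 = 18.76 h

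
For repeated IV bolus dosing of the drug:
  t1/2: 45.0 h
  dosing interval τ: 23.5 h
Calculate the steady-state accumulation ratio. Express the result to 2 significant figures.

k = ln2 / t½ = 0.693147 / 45.0 = 0.01540 h⁻¹
e^(−kτ) = e^(−0.01540 × 23.5) = 0.6964
Accumulation ratio R = 1 / (1 − e^(−kτ)) = 1 / (1 − 0.6964) = 3.294

3.3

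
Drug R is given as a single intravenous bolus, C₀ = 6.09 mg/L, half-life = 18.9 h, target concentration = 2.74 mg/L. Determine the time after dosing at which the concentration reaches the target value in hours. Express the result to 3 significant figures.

k = ln2 / t½ = 0.693147 / 18.9 = 0.03667 h⁻¹
t = ln(C₀ / C) / k = ln(6.090 / 2.74) / 0.03667
  = ln(2.223) / 0.03667 = 0.7989 / 0.03667 = 21.79 h

21.8 h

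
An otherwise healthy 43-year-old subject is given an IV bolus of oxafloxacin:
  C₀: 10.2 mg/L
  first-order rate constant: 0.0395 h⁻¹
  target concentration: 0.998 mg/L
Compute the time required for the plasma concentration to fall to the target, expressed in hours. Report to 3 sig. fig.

58.8 h

t = ln(C₀ / C) / k = ln(10.20 / 0.998) / 0.03950
  = ln(10.22) / 0.03950 = 2.324 / 0.03950 = 58.84 h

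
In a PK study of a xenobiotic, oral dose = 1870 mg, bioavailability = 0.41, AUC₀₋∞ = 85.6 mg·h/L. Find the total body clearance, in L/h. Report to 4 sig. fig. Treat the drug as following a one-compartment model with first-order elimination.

8.957 L/h

CL = F·Dose / AUC = 0.41 × 1870 / 85.6 = 8.957 L/h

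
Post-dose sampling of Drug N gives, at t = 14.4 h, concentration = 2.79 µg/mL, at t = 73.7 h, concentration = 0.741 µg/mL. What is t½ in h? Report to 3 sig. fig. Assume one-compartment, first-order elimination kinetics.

31.0 h

k = ln(C₁/C₂) / (t₂ − t₁) = ln(2.79/0.741) / (73.7 − 14.4)
  = 1.326 / 59.30 = 0.02236 h⁻¹
t½ = ln2 / k = 0.693147 / 0.02236 = 31.00 h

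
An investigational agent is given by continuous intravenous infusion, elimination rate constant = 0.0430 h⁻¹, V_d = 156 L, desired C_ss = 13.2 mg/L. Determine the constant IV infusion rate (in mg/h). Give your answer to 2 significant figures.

CL = k × Vd = 0.04300 × 156 = 6.708 L/h
At steady state, infusion rate R₀ = Css × CL = 13.2 × 6.708 = 88.55 mg/h

89 mg/h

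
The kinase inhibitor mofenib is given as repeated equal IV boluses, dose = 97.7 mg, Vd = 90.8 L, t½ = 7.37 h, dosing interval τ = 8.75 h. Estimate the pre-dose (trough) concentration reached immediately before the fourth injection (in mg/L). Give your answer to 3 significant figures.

0.771 mg/L

C₀ per dose = Dose / Vd = 97.7 / 90.8 = 1.076 mg/L
k = ln2 / t½ = 0.693147 / 7.37 = 0.09405 h⁻¹
Fraction remaining after one interval: r = e^(−kτ) = e^(−0.09405 × 8.75) = 0.4391
Before dose 4, 3 doses have been given (aged 1τ, 2τ, 3τ).
C_trough = C₀ × (r + r² + … + r^3) = C₀ × r(1−r^3)/(1−r)
        = 1.076 × 0.4391 × (1 − 0.08466) / (1 − 0.4391) = 0.7710 mg/L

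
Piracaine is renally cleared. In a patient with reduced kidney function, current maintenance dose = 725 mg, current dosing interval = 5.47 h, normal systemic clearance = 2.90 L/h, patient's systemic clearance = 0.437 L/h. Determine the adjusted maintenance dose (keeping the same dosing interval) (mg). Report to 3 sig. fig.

109 mg

To keep the same average steady-state level, dosing rate must scale with clearance.
CL ratio = 0.437 / 2.90 = 0.1507
New dose (same interval) = 725 × 0.1507 = 109.3 mg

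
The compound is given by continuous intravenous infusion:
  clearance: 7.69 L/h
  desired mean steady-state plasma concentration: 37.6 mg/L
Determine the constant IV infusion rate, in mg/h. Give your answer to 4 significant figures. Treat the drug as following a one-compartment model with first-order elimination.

289.1 mg/h

At steady state, infusion rate R₀ = Css × CL = 37.6 × 7.690 = 289.1 mg/h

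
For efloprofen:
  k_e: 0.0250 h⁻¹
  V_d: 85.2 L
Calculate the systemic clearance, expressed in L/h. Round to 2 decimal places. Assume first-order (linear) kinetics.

2.13 L/h

CL = k × Vd = 0.0250 × 85.2 = 2.130 L/h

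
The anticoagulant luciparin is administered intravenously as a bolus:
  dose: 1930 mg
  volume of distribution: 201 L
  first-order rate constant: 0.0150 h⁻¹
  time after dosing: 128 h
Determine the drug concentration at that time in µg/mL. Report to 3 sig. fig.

1.41 µg/mL

C₀ = Dose / Vd = 1930 / 201 = 9.602 mg/L
C = C₀ · e^(−k·t) = 9.602 × e^(−0.01500 × 128)
  = 9.602 × 0.1466 = 1.408 mg/L
(1.408 mg/L = 1.408 µg/mL)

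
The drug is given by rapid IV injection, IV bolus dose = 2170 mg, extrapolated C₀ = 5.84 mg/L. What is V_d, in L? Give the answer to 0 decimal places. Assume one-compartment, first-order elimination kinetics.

372 L

Vd = Dose / C₀ = 2170 / 5.84 = 371.6 L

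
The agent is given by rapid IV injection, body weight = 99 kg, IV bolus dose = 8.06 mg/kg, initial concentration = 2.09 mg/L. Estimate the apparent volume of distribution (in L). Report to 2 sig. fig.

380 L

Dose = 8.06 × 99 = 797.9 mg
Vd = Dose / C₀ = 797.9 / 2.09 = 381.8 L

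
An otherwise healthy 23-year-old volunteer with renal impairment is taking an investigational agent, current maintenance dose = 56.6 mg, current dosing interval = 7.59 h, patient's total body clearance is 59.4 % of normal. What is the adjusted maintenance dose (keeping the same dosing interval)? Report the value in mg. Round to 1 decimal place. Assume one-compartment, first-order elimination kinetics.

33.6 mg

To keep the same average steady-state level, dosing rate must scale with clearance.
CL ratio = 59.4 / 100 = 0.5940
New dose (same interval) = 56.6 × 0.5940 = 33.62 mg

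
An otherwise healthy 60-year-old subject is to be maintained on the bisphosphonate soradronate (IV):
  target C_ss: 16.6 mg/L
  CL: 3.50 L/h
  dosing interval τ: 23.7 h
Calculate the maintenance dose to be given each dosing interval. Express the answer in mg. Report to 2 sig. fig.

At steady state, Dose/τ = Css × CL.
Dose = Css × CL × τ = 16.6 × 3.500 × 23.7 = 1377 mg

1400 mg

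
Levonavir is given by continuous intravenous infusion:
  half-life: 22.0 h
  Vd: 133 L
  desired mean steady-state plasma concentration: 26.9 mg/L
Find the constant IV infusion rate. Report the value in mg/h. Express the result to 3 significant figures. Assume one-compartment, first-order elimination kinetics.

k = ln2 / t½ = 0.693147 / 22.0 = 0.03151 h⁻¹
CL = k × Vd = 0.03151 × 133 = 4.191 L/h
At steady state, infusion rate R₀ = Css × CL = 26.9 × 4.191 = 112.7 mg/h

113 mg/h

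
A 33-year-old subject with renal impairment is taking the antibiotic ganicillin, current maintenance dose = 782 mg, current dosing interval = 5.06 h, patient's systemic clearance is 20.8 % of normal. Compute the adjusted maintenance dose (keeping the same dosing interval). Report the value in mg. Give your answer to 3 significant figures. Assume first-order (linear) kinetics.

To keep the same average steady-state level, dosing rate must scale with clearance.
CL ratio = 20.8 / 100 = 0.2080
New dose (same interval) = 782 × 0.2080 = 162.7 mg

163 mg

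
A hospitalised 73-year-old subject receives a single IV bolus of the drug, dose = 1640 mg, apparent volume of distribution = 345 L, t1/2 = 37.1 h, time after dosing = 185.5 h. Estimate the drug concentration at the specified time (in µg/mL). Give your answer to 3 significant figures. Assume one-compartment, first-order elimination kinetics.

0.149 µg/mL

C₀ = Dose / Vd = 1640 / 345 = 4.754 mg/L
k = ln2 / t½ = 0.693147 / 37.1 = 0.01868 h⁻¹
t / t½ = 185.5 / 37.1 = 5 half-lives
C = C₀ × (1/2)^5 = 4.754 × 0.03125 = 0.1486 mg/L
(0.1486 mg/L = 0.1486 µg/mL)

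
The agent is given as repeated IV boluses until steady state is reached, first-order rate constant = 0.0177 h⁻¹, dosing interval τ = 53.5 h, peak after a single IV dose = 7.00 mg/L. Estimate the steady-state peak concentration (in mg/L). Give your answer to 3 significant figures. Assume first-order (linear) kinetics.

e^(−kτ) = e^(−0.01770 × 53.5) = 0.3879
Accumulation ratio R = 1 / (1 − e^(−kτ)) = 1 / (1 − 0.3879) = 1.634
Steady-state peak = C₀ × R = 7.00 × 1.634 = 11.44 mg/L

11.4 mg/L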